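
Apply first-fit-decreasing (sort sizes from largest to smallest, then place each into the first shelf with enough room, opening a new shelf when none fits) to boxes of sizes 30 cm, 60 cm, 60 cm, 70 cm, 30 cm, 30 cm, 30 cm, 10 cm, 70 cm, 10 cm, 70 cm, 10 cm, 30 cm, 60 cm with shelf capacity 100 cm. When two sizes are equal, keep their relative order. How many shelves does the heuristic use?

6

Sorted descending: 70, 70, 70, 60, 60, 60, 30, 30, 30, 30, 30, 10, 10, 10.
  70 → shelf 1 (new)  [load 70/100]
  70 → shelf 2 (new)  [load 70/100]
  70 → shelf 3 (new)  [load 70/100]
  60 → shelf 4 (new)  [load 60/100]
  60 → shelf 5 (new)  [load 60/100]
  60 → shelf 6 (new)  [load 60/100]
  30 → shelf 1  [load 100/100]
  30 → shelf 2  [load 100/100]
  30 → shelf 3  [load 100/100]
  30 → shelf 4  [load 90/100]
  30 → shelf 5  [load 90/100]
  10 → shelf 4  [load 100/100]
  10 → shelf 5  [load 100/100]
  10 → shelf 6  [load 70/100]
6 shelves opened.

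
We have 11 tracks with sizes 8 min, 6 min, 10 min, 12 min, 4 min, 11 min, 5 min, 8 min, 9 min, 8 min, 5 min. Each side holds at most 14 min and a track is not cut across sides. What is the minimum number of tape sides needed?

7

Total = 12 + 11 + 10 + 9 + 8 + 8 + 8 + 6 + 5 + 5 + 4 = 86 min.
Lower bound: ⌈86/14⌉ = 7 tape sides.
A packing using 7 tape sides:
  side 1: 12 = 12
  side 2: 11 = 11
  side 3: 10 + 4 = 14
  side 4: 9 + 5 = 14
  side 5: 8 + 6 = 14
  side 6: 8 + 5 = 13
  side 7: 8 = 8
This matches the lower bound, so 7 is optimal.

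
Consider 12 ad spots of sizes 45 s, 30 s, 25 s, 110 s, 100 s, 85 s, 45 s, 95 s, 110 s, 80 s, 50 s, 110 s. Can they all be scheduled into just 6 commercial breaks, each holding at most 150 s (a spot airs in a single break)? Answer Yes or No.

Total = 885 s; ⌈885/150⌉ = 6.
7 ad spots each exceed half the capacity and cannot share a break, forcing at least 7 commercial breaks.
At least 7 commercial breaks are required, but only 6 are allowed.

No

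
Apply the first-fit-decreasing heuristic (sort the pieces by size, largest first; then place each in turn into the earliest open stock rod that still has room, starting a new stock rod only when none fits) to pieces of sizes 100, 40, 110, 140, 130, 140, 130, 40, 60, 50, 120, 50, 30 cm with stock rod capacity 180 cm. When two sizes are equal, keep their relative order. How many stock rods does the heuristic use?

Sorted descending: 140, 140, 130, 130, 120, 110, 100, 60, 50, 50, 40, 40, 30.
  140 → stock rod 1 (new)  [load 140/180]
  140 → stock rod 2 (new)  [load 140/180]
  130 → stock rod 3 (new)  [load 130/180]
  130 → stock rod 4 (new)  [load 130/180]
  120 → stock rod 5 (new)  [load 120/180]
  110 → stock rod 6 (new)  [load 110/180]
  100 → stock rod 7 (new)  [load 100/180]
  60 → stock rod 5  [load 180/180]
  50 → stock rod 3  [load 180/180]
  50 → stock rod 4  [load 180/180]
  40 → stock rod 1  [load 180/180]
  40 → stock rod 2  [load 180/180]
  30 → stock rod 6  [load 140/180]
7 stock rods opened.

7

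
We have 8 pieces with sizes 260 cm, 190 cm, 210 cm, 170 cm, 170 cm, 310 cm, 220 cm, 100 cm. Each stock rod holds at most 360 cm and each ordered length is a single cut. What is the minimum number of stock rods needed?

6

Total = 310 + 260 + 220 + 210 + 190 + 170 + 170 + 100 = 1630 cm.
Lower bound: ⌈1630/360⌉ = 5 stock rods.
A packing using 6 stock rods:
  stock rod 1: 310 = 310
  stock rod 2: 260 + 100 = 360
  stock rod 3: 220 = 220
  stock rod 4: 210 = 210
  stock rod 5: 190 + 170 = 360
  stock rod 6: 170 = 170
No arrangement into 5 stock rods stays within capacity, so 6 is optimal.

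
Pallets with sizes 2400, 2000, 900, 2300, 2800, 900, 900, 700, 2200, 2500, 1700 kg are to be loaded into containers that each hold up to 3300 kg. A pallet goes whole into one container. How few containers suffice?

7

Total = 2800 + 2500 + 2400 + 2300 + 2200 + 2000 + 1700 + 900 + 900 + 900 + 700 = 19300 kg.
Lower bound: ⌈19300/3300⌉ = 6 containers.
Also, 7 pallets each exceed 1650 kg, and no two of those can share a container, so at least 7 containers are needed.
A packing using 7 containers:
  container 1: 2800 = 2800
  container 2: 2500 + 700 = 3200
  container 3: 2400 + 900 = 3300
  container 4: 2300 + 900 = 3200
  container 5: 2200 + 900 = 3100
  container 6: 2000 = 2000
  container 7: 1700 = 1700
This matches the lower bound, so 7 is optimal.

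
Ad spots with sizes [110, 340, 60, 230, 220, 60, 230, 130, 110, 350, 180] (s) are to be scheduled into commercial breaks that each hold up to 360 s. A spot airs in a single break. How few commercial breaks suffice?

6

Total = 350 + 340 + 230 + 230 + 220 + 180 + 130 + 110 + 110 + 60 + 60 = 2020 s.
Lower bound: ⌈2020/360⌉ = 6 commercial breaks.
A packing using 6 commercial breaks:
  break 1: 350 = 350
  break 2: 340 = 340
  break 3: 230 + 130 = 360
  break 4: 230 + 110 = 340
  break 5: 220 + 110 = 330
  break 6: 180 + 60 + 60 = 300
This matches the lower bound, so 6 is optimal.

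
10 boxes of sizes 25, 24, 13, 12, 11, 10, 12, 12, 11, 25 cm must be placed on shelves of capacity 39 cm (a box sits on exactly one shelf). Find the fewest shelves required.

5

Total = 25 + 25 + 24 + 13 + 12 + 12 + 12 + 11 + 11 + 10 = 155 cm.
Lower bound: ⌈155/39⌉ = 4 shelves.
A packing using 5 shelves:
  shelf 1: 25 + 13 = 38
  shelf 2: 25 + 12 = 37
  shelf 3: 24 + 12 = 36
  shelf 4: 12 + 11 + 11 = 34
  shelf 5: 10 = 10
No arrangement into 4 shelves stays within capacity, so 5 is optimal.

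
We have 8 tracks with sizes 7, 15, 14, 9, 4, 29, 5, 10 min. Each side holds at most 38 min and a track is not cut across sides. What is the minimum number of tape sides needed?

3

Total = 29 + 15 + 14 + 10 + 9 + 7 + 5 + 4 = 93 min.
Lower bound: ⌈93/38⌉ = 3 tape sides.
A packing using 3 tape sides:
  side 1: 29 + 9 = 38
  side 2: 15 + 14 + 7 = 36
  side 3: 10 + 5 + 4 = 19
This matches the lower bound, so 3 is optimal.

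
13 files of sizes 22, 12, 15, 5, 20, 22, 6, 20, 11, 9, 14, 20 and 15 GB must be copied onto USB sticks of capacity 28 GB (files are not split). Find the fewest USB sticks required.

Total = 22 + 22 + 20 + 20 + 20 + 15 + 15 + 14 + 12 + 11 + 9 + 6 + 5 = 191 GB.
Lower bound: ⌈191/28⌉ = 7 USB sticks.
A packing using 8 USB sticks:
  USB stick 1: 22 + 6 = 28
  USB stick 2: 22 + 5 = 27
  USB stick 3: 20 = 20
  USB stick 4: 20 = 20
  USB stick 5: 20 = 20
  USB stick 6: 15 + 12 = 27
  USB stick 7: 15 + 11 = 26
  USB stick 8: 14 + 9 = 23
No arrangement into 7 USB sticks stays within capacity, so 8 is optimal.

8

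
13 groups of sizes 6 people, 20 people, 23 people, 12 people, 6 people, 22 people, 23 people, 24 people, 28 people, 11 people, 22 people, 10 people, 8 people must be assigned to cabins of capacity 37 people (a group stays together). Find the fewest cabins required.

7

Total = 28 + 24 + 23 + 23 + 22 + 22 + 20 + 12 + 11 + 10 + 8 + 6 + 6 = 215 people.
Lower bound: ⌈215/37⌉ = 6 cabins.
Also, 7 groups each exceed 37/2 people, and no two of those can share a cabin, so at least 7 cabins are needed.
A packing using 7 cabins:
  cabin 1: 28 + 8 = 36
  cabin 2: 24 + 12 = 36
  cabin 3: 23 + 11 = 34
  cabin 4: 23 + 10 = 33
  cabin 5: 22 + 6 + 6 = 34
  cabin 6: 22 = 22
  cabin 7: 20 = 20
This matches the lower bound, so 7 is optimal.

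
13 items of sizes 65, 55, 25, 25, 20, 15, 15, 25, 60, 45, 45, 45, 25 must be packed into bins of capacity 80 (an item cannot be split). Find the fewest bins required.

Total = 65 + 60 + 55 + 45 + 45 + 45 + 25 + 25 + 25 + 25 + 20 + 15 + 15 = 465.
Lower bound: ⌈465/80⌉ = 6 bins.
A packing using 7 bins:
  bin 1: 65 + 15 = 80
  bin 2: 60 + 20 = 80
  bin 3: 55 + 25 = 80
  bin 4: 45 + 25 = 70
  bin 5: 45 + 25 = 70
  bin 6: 45 + 25 = 70
  bin 7: 15 = 15
No arrangement into 6 bins stays within capacity, so 7 is optimal.

7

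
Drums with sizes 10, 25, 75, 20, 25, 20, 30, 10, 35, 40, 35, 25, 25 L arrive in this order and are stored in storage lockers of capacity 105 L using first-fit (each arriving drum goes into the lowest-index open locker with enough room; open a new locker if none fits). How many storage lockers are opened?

4

  10 → locker 1 (new)  [load 10/105]
  25 → locker 1  [load 35/105]
  75 → locker 2 (new)  [load 75/105]
  20 → locker 1  [load 55/105]
  25 → locker 1  [load 80/105]
  20 → locker 1  [load 100/105]
  30 → locker 2  [load 105/105]
  10 → locker 3 (new)  [load 10/105]
  35 → locker 3  [load 45/105]
  40 → locker 3  [load 85/105]
  35 → locker 4 (new)  [load 35/105]
  25 → locker 4  [load 60/105]
  25 → locker 4  [load 85/105]
4 storage lockers opened.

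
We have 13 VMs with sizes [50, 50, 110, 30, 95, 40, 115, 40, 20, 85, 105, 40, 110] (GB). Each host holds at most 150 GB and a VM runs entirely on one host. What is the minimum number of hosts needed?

Total = 115 + 110 + 110 + 105 + 95 + 85 + 50 + 50 + 40 + 40 + 40 + 30 + 20 = 890 GB.
Lower bound: ⌈890/150⌉ = 6 hosts.
A packing using 7 hosts:
  host 1: 115 + 30 = 145
  host 2: 110 + 40 = 150
  host 3: 110 + 40 = 150
  host 4: 105 + 40 = 145
  host 5: 95 + 50 = 145
  host 6: 85 + 50 = 135
  host 7: 20 = 20
No arrangement into 6 hosts stays within capacity, so 7 is optimal.

7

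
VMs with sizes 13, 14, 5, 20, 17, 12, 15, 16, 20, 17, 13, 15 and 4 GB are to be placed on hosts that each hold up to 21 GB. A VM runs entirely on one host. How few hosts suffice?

11

Total = 20 + 20 + 17 + 17 + 16 + 15 + 15 + 14 + 13 + 13 + 12 + 5 + 4 = 181 GB.
Lower bound: ⌈181/21⌉ = 9 hosts.
Also, 11 VMs each exceed 21/2 GB, and no two of those can share a host, so at least 11 hosts are needed.
A packing using 11 hosts:
  host 1: 20 = 20
  host 2: 20 = 20
  host 3: 17 + 4 = 21
  host 4: 17 = 17
  host 5: 16 + 5 = 21
  host 6: 15 = 15
  host 7: 15 = 15
  host 8: 14 = 14
  host 9: 13 = 13
  host 10: 13 = 13
  host 11: 12 = 12
This matches the lower bound, so 11 is optimal.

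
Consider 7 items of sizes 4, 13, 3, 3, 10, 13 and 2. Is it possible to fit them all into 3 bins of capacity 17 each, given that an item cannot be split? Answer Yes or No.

Yes

A valid assignment using 3 bins:
  bin 1: 13 + 4 = 17
  bin 2: 13 + 3 = 16
  bin 3: 10 + 3 + 2 = 15
Every load is within 17, so 3 bins suffice.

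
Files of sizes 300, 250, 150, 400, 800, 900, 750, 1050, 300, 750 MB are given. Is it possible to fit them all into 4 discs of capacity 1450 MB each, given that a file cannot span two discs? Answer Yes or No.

Total = 5650 MB; ⌈5650/1450⌉ = 4.
5 files each exceed half the capacity and cannot share a disc, forcing at least 5 discs.
At least 5 discs are required, but only 4 are allowed.

No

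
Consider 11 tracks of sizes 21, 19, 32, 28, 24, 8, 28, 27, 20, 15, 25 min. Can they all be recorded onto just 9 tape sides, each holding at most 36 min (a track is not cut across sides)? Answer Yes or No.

A valid assignment using 9 tape sides:
  side 1: 32 = 32
  side 2: 28 + 8 = 36
  side 3: 28 = 28
  side 4: 27 = 27
  side 5: 25 = 25
  side 6: 24 = 24
  side 7: 21 + 15 = 36
  side 8: 20 = 20
  side 9: 19 = 19
Every load is within 36 min, so 9 tape sides suffice.

Yes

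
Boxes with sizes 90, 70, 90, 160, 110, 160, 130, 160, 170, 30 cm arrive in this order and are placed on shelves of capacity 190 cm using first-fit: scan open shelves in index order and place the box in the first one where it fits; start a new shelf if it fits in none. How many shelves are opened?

  90 → shelf 1 (new)  [load 90/190]
  70 → shelf 1  [load 160/190]
  90 → shelf 2 (new)  [load 90/190]
  160 → shelf 3 (new)  [load 160/190]
  110 → shelf 4 (new)  [load 110/190]
  160 → shelf 5 (new)  [load 160/190]
  130 → shelf 6 (new)  [load 130/190]
  160 → shelf 7 (new)  [load 160/190]
  170 → shelf 8 (new)  [load 170/190]
  30 → shelf 1  [load 190/190]
8 shelves opened.

8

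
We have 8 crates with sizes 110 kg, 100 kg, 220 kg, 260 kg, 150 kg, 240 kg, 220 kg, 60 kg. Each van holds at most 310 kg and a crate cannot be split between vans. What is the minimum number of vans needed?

Total = 260 + 240 + 220 + 220 + 150 + 110 + 100 + 60 = 1360 kg.
Lower bound: ⌈1360/310⌉ = 5 vans.
A packing using 6 vans:
  van 1: 260 = 260
  van 2: 240 + 60 = 300
  van 3: 220 = 220
  van 4: 220 = 220
  van 5: 150 + 110 = 260
  van 6: 100 = 100
No arrangement into 5 vans stays within capacity, so 6 is optimal.

6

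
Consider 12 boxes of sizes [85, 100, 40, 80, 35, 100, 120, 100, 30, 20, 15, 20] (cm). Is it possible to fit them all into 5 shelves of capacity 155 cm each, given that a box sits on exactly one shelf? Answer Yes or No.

No

Total = 745 cm; ⌈745/155⌉ = 5.
6 boxes each exceed half the capacity and cannot share a shelf, forcing at least 6 shelves.
At least 6 shelves are required, but only 5 are allowed.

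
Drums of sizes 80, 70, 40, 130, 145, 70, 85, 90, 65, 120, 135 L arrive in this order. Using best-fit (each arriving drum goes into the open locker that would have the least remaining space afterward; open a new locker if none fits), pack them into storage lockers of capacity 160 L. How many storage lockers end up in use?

  80 → locker 1 (new)  [load 80/160]
  70 → locker 1  [load 150/160]
  40 → locker 2 (new)  [load 40/160]
  130 → locker 3 (new)  [load 130/160]
  145 → locker 4 (new)  [load 145/160]
  70 → locker 2  [load 110/160]
  85 → locker 5 (new)  [load 85/160]
  90 → locker 6 (new)  [load 90/160]
  65 → locker 6  [load 155/160]
  120 → locker 7 (new)  [load 120/160]
  135 → locker 8 (new)  [load 135/160]
8 storage lockers opened.

8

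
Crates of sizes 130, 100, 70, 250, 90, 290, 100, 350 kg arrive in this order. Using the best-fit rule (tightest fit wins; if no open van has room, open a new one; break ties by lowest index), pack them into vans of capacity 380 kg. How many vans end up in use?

5

  130 → van 1 (new)  [load 130/380]
  100 → van 1  [load 230/380]
  70 → van 1  [load 300/380]
  250 → van 2 (new)  [load 250/380]
  90 → van 2  [load 340/380]
  290 → van 3 (new)  [load 290/380]
  100 → van 4 (new)  [load 100/380]
  350 → van 5 (new)  [load 350/380]
5 vans opened.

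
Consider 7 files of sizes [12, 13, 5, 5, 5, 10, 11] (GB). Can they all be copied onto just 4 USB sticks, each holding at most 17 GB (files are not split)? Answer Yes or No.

Yes

A valid assignment using 4 USB sticks:
  USB stick 1: 13 = 13
  USB stick 2: 12 + 5 = 17
  USB stick 3: 11 + 5 = 16
  USB stick 4: 10 + 5 = 15
Every load is within 17 GB, so 4 USB sticks suffice.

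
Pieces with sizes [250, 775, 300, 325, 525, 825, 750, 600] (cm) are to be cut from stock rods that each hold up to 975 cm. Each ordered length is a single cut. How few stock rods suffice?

6

Total = 825 + 775 + 750 + 600 + 525 + 325 + 300 + 250 = 4350 cm.
Lower bound: ⌈4350/975⌉ = 5 stock rods.
A packing using 6 stock rods:
  stock rod 1: 825 = 825
  stock rod 2: 775 = 775
  stock rod 3: 750 = 750
  stock rod 4: 600 + 325 = 925
  stock rod 5: 525 + 300 = 825
  stock rod 6: 250 = 250
No arrangement into 5 stock rods stays within capacity, so 6 is optimal.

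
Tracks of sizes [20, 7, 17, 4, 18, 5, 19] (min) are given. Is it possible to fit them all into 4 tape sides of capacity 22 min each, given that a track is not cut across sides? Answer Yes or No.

No

Total = 90 min; ⌈90/22⌉ = 5.
At least 5 tape sides are required, but only 4 are allowed.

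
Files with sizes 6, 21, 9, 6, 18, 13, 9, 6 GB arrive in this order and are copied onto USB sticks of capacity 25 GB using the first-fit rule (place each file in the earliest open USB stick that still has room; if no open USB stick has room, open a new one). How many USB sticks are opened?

4

  6 → USB stick 1 (new)  [load 6/25]
  21 → USB stick 2 (new)  [load 21/25]
  9 → USB stick 1  [load 15/25]
  6 → USB stick 1  [load 21/25]
  18 → USB stick 3 (new)  [load 18/25]
  13 → USB stick 4 (new)  [load 13/25]
  9 → USB stick 4  [load 22/25]
  6 → USB stick 3  [load 24/25]
4 USB sticks opened.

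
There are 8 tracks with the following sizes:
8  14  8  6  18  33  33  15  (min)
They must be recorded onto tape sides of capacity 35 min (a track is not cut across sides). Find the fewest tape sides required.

Total = 33 + 33 + 18 + 15 + 14 + 8 + 8 + 6 = 135 min.
Lower bound: ⌈135/35⌉ = 4 tape sides.
A packing using 4 tape sides:
  side 1: 33 = 33
  side 2: 33 = 33
  side 3: 18 + 8 + 8 = 34
  side 4: 15 + 14 + 6 = 35
This matches the lower bound, so 4 is optimal.

4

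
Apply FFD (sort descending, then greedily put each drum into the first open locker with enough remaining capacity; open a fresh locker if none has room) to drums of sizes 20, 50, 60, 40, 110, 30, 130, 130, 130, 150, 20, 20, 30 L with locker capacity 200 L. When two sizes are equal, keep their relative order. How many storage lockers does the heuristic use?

5

Sorted descending: 150, 130, 130, 130, 110, 60, 50, 40, 30, 30, 20, 20, 20.
  150 → locker 1 (new)  [load 150/200]
  130 → locker 2 (new)  [load 130/200]
  130 → locker 3 (new)  [load 130/200]
  130 → locker 4 (new)  [load 130/200]
  110 → locker 5 (new)  [load 110/200]
  60 → locker 2  [load 190/200]
  50 → locker 1  [load 200/200]
  40 → locker 3  [load 170/200]
  30 → locker 3  [load 200/200]
  30 → locker 4  [load 160/200]
  20 → locker 4  [load 180/200]
  20 → locker 4  [load 200/200]
  20 → locker 5  [load 130/200]
5 storage lockers opened.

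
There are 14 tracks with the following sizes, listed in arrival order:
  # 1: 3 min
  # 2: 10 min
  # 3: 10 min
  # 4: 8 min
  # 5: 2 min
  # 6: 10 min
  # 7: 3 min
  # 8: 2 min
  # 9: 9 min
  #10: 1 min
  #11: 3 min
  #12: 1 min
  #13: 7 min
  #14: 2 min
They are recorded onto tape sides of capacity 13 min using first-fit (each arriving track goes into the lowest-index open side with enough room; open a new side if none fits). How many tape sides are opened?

  3 → side 1 (new)  [load 3/13]
  10 → side 1  [load 13/13]
  10 → side 2 (new)  [load 10/13]
  8 → side 3 (new)  [load 8/13]
  2 → side 2  [load 12/13]
  10 → side 4 (new)  [load 10/13]
  3 → side 3  [load 11/13]
  2 → side 3  [load 13/13]
  9 → side 5 (new)  [load 9/13]
  1 → side 2  [load 13/13]
  3 → side 4  [load 13/13]
  1 → side 5  [load 10/13]
  7 → side 6 (new)  [load 7/13]
  2 → side 5  [load 12/13]
6 tape sides opened.

6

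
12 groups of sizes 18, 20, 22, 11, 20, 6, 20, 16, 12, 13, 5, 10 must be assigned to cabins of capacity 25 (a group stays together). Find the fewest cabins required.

8

Total = 22 + 20 + 20 + 20 + 18 + 16 + 13 + 12 + 11 + 10 + 6 + 5 = 173.
Lower bound: ⌈173/25⌉ = 7 cabins.
A packing using 8 cabins:
  cabin 1: 22 = 22
  cabin 2: 20 + 5 = 25
  cabin 3: 20 = 20
  cabin 4: 20 = 20
  cabin 5: 18 + 6 = 24
  cabin 6: 16 = 16
  cabin 7: 13 + 12 = 25
  cabin 8: 11 + 10 = 21
No arrangement into 7 cabins stays within capacity, so 8 is optimal.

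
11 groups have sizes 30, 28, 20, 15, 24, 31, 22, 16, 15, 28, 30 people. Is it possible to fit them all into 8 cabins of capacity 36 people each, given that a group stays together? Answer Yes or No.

No

Total = 259 people; ⌈259/36⌉ = 8.
The bound of 8 does not rule out 8, but exhaustive search shows no assignment into 8 cabins of capacity 36 people exists — the minimum is 9.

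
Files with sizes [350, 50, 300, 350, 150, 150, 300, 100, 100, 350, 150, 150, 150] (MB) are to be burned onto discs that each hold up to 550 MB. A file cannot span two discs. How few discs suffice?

Total = 350 + 350 + 350 + 300 + 300 + 150 + 150 + 150 + 150 + 150 + 100 + 100 + 50 = 2650 MB.
Lower bound: ⌈2650/550⌉ = 5 discs.
A packing using 5 discs:
  disc 1: 350 + 150 + 50 = 550
  disc 2: 350 + 150 = 500
  disc 3: 350 + 150 = 500
  disc 4: 300 + 150 + 100 = 550
  disc 5: 300 + 150 + 100 = 550
This matches the lower bound, so 5 is optimal.

5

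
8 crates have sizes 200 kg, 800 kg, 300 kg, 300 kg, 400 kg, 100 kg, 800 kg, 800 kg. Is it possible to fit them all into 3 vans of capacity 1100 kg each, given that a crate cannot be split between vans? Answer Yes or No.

No

Total = 3700 kg; ⌈3700/1100⌉ = 4.
At least 4 vans are required, but only 3 are allowed.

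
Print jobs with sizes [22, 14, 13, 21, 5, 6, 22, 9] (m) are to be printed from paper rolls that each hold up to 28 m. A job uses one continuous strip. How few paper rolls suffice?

Total = 22 + 22 + 21 + 14 + 13 + 9 + 6 + 5 = 112 m.
Lower bound: ⌈112/28⌉ = 4 paper rolls.
A packing using 5 paper rolls:
  roll 1: 22 + 6 = 28
  roll 2: 22 + 5 = 27
  roll 3: 21 = 21
  roll 4: 14 + 13 = 27
  roll 5: 9 = 9
No arrangement into 4 paper rolls stays within capacity, so 5 is optimal.

5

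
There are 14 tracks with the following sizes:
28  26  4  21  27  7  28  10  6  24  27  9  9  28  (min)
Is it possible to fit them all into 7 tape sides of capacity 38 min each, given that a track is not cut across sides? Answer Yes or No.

Total = 254 min; ⌈254/38⌉ = 7.
8 tracks each exceed half the capacity and cannot share a side, forcing at least 8 tape sides.
At least 8 tape sides are required, but only 7 are allowed.

No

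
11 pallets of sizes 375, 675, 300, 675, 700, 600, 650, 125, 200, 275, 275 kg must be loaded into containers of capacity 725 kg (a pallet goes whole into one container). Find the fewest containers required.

8

Total = 700 + 675 + 675 + 650 + 600 + 375 + 300 + 275 + 275 + 200 + 125 = 4850 kg.
Lower bound: ⌈4850/725⌉ = 7 containers.
A packing using 8 containers:
  container 1: 700 = 700
  container 2: 675 = 675
  container 3: 675 = 675
  container 4: 650 = 650
  container 5: 600 + 125 = 725
  container 6: 375 + 300 = 675
  container 7: 275 + 275 = 550
  container 8: 200 = 200
No arrangement into 7 containers stays within capacity, so 8 is optimal.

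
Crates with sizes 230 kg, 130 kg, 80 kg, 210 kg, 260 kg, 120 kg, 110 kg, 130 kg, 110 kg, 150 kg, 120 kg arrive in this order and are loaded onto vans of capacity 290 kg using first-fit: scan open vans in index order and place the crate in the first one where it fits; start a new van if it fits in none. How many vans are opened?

7

  230 → van 1 (new)  [load 230/290]
  130 → van 2 (new)  [load 130/290]
  80 → van 2  [load 210/290]
  210 → van 3 (new)  [load 210/290]
  260 → van 4 (new)  [load 260/290]
  120 → van 5 (new)  [load 120/290]
  110 → van 5  [load 230/290]
  130 → van 6 (new)  [load 130/290]
  110 → van 6  [load 240/290]
  150 → van 7 (new)  [load 150/290]
  120 → van 7  [load 270/290]
7 vans opened.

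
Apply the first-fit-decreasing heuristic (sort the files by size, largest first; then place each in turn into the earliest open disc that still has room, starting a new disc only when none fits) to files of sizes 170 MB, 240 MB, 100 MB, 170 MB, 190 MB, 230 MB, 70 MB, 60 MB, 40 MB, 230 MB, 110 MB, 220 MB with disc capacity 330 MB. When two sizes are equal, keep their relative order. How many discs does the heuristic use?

7

Sorted descending: 240, 230, 230, 220, 190, 170, 170, 110, 100, 70, 60, 40.
  240 → disc 1 (new)  [load 240/330]
  230 → disc 2 (new)  [load 230/330]
  230 → disc 3 (new)  [load 230/330]
  220 → disc 4 (new)  [load 220/330]
  190 → disc 5 (new)  [load 190/330]
  170 → disc 6 (new)  [load 170/330]
  170 → disc 7 (new)  [load 170/330]
  110 → disc 4  [load 330/330]
  100 → disc 2  [load 330/330]
  70 → disc 1  [load 310/330]
  60 → disc 3  [load 290/330]
  40 → disc 3  [load 330/330]
7 discs opened.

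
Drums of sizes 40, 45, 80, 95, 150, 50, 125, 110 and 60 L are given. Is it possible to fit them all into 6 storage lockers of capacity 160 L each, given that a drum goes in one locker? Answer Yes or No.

A valid assignment using 6 storage lockers:
  locker 1: 150 = 150
  locker 2: 125 = 125
  locker 3: 110 + 50 = 160
  locker 4: 95 + 60 = 155
  locker 5: 80 + 45 = 125
  locker 6: 40 = 40
Every load is within 160 L, so 6 storage lockers suffice.

Yes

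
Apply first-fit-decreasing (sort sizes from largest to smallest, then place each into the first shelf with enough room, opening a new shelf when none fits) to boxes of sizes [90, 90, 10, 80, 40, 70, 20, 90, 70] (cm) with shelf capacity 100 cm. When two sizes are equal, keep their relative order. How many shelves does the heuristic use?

7

Sorted descending: 90, 90, 90, 80, 70, 70, 40, 20, 10.
  90 → shelf 1 (new)  [load 90/100]
  90 → shelf 2 (new)  [load 90/100]
  90 → shelf 3 (new)  [load 90/100]
  80 → shelf 4 (new)  [load 80/100]
  70 → shelf 5 (new)  [load 70/100]
  70 → shelf 6 (new)  [load 70/100]
  40 → shelf 7 (new)  [load 40/100]
  20 → shelf 4  [load 100/100]
  10 → shelf 1  [load 100/100]
7 shelves opened.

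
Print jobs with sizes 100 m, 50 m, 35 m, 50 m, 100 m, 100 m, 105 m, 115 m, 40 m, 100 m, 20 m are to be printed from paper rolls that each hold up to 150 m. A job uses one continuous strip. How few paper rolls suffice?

Total = 115 + 105 + 100 + 100 + 100 + 100 + 50 + 50 + 40 + 35 + 20 = 815 m.
Lower bound: ⌈815/150⌉ = 6 paper rolls.
A packing using 6 paper rolls:
  roll 1: 115 + 35 = 150
  roll 2: 105 + 40 = 145
  roll 3: 100 + 50 = 150
  roll 4: 100 + 50 = 150
  roll 5: 100 + 20 = 120
  roll 6: 100 = 100
This matches the lower bound, so 6 is optimal.

6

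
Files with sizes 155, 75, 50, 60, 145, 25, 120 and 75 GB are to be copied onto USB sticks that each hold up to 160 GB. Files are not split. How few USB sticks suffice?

5

Total = 155 + 145 + 120 + 75 + 75 + 60 + 50 + 25 = 705 GB.
Lower bound: ⌈705/160⌉ = 5 USB sticks.
A packing using 5 USB sticks:
  USB stick 1: 155 = 155
  USB stick 2: 145 = 145
  USB stick 3: 120 + 25 = 145
  USB stick 4: 75 + 75 = 150
  USB stick 5: 60 + 50 = 110
This matches the lower bound, so 5 is optimal.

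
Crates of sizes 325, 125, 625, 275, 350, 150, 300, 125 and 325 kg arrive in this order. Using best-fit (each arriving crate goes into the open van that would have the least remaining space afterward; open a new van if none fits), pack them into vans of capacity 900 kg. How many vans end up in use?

3

  325 → van 1 (new)  [load 325/900]
  125 → van 1  [load 450/900]
  625 → van 2 (new)  [load 625/900]
  275 → van 2  [load 900/900]
  350 → van 1  [load 800/900]
  150 → van 3 (new)  [load 150/900]
  300 → van 3  [load 450/900]
  125 → van 3  [load 575/900]
  325 → van 3  [load 900/900]
3 vans opened.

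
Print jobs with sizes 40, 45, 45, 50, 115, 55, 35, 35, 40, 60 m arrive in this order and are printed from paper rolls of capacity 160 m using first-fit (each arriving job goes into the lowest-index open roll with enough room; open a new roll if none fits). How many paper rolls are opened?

4

  40 → roll 1 (new)  [load 40/160]
  45 → roll 1  [load 85/160]
  45 → roll 1  [load 130/160]
  50 → roll 2 (new)  [load 50/160]
  115 → roll 3 (new)  [load 115/160]
  55 → roll 2  [load 105/160]
  35 → roll 2  [load 140/160]
  35 → roll 3  [load 150/160]
  40 → roll 4 (new)  [load 40/160]
  60 → roll 4  [load 100/160]
4 paper rolls opened.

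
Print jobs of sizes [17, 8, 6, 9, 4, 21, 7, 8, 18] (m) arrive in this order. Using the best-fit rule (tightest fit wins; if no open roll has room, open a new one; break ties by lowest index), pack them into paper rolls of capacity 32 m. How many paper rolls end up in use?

  17 → roll 1 (new)  [load 17/32]
  8 → roll 1  [load 25/32]
  6 → roll 1  [load 31/32]
  9 → roll 2 (new)  [load 9/32]
  4 → roll 2  [load 13/32]
  21 → roll 3 (new)  [load 21/32]
  7 → roll 3  [load 28/32]
  8 → roll 2  [load 21/32]
  18 → roll 4 (new)  [load 18/32]
4 paper rolls opened.

4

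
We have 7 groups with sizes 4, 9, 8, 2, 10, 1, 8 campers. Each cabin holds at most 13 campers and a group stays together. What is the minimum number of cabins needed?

4

Total = 10 + 9 + 8 + 8 + 4 + 2 + 1 = 42 campers.
Lower bound: ⌈42/13⌉ = 4 cabins.
A packing using 4 cabins:
  cabin 1: 10 + 2 + 1 = 13
  cabin 2: 9 + 4 = 13
  cabin 3: 8 = 8
  cabin 4: 8 = 8
This matches the lower bound, so 4 is optimal.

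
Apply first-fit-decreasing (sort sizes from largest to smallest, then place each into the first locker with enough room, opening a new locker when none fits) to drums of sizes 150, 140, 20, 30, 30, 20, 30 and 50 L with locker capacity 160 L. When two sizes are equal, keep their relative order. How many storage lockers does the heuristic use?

3

Sorted descending: 150, 140, 50, 30, 30, 30, 20, 20.
  150 → locker 1 (new)  [load 150/160]
  140 → locker 2 (new)  [load 140/160]
  50 → locker 3 (new)  [load 50/160]
  30 → locker 3  [load 80/160]
  30 → locker 3  [load 110/160]
  30 → locker 3  [load 140/160]
  20 → locker 2  [load 160/160]
  20 → locker 3  [load 160/160]
3 storage lockers opened.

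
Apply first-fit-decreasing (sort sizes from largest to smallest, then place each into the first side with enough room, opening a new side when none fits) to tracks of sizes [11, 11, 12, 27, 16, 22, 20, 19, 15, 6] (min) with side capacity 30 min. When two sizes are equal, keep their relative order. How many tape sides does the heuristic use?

6

Sorted descending: 27, 22, 20, 19, 16, 15, 12, 11, 11, 6.
  27 → side 1 (new)  [load 27/30]
  22 → side 2 (new)  [load 22/30]
  20 → side 3 (new)  [load 20/30]
  19 → side 4 (new)  [load 19/30]
  16 → side 5 (new)  [load 16/30]
  15 → side 6 (new)  [load 15/30]
  12 → side 5  [load 28/30]
  11 → side 4  [load 30/30]
  11 → side 6  [load 26/30]
  6 → side 2  [load 28/30]
6 tape sides opened.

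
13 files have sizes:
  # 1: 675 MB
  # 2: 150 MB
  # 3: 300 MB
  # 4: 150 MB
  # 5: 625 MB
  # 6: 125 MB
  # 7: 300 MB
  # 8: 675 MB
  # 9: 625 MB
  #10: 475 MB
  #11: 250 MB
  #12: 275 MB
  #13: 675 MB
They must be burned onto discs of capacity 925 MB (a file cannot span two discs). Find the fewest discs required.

6

Total = 675 + 675 + 675 + 625 + 625 + 475 + 300 + 300 + 275 + 250 + 150 + 150 + 125 = 5300 MB.
Lower bound: ⌈5300/925⌉ = 6 discs.
A packing using 6 discs:
  disc 1: 675 + 250 = 925
  disc 2: 675 + 150 = 825
  disc 3: 675 + 150 = 825
  disc 4: 625 + 300 = 925
  disc 5: 625 + 300 = 925
  disc 6: 475 + 275 + 125 = 875
This matches the lower bound, so 6 is optimal.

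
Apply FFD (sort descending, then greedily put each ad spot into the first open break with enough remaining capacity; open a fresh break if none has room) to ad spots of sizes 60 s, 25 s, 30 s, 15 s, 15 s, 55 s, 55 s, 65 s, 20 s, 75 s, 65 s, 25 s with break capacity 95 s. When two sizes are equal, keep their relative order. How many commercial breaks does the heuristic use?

Sorted descending: 75, 65, 65, 60, 55, 55, 30, 25, 25, 20, 15, 15.
  75 → break 1 (new)  [load 75/95]
  65 → break 2 (new)  [load 65/95]
  65 → break 3 (new)  [load 65/95]
  60 → break 4 (new)  [load 60/95]
  55 → break 5 (new)  [load 55/95]
  55 → break 6 (new)  [load 55/95]
  30 → break 2  [load 95/95]
  25 → break 3  [load 90/95]
  25 → break 4  [load 85/95]
  20 → break 1  [load 95/95]
  15 → break 5  [load 70/95]
  15 → break 5  [load 85/95]
6 commercial breaks opened.

6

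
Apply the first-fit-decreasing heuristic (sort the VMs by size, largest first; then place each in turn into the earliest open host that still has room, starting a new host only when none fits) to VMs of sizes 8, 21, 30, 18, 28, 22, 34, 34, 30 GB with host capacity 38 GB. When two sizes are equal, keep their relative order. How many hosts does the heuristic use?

8

Sorted descending: 34, 34, 30, 30, 28, 22, 21, 18, 8.
  34 → host 1 (new)  [load 34/38]
  34 → host 2 (new)  [load 34/38]
  30 → host 3 (new)  [load 30/38]
  30 → host 4 (new)  [load 30/38]
  28 → host 5 (new)  [load 28/38]
  22 → host 6 (new)  [load 22/38]
  21 → host 7 (new)  [load 21/38]
  18 → host 8 (new)  [load 18/38]
  8 → host 3  [load 38/38]
8 hosts opened.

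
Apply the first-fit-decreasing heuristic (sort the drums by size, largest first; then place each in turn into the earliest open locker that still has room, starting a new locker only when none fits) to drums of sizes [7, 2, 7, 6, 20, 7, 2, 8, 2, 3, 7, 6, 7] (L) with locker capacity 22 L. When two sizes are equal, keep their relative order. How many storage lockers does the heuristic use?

Sorted descending: 20, 8, 7, 7, 7, 7, 7, 6, 6, 3, 2, 2, 2.
  20 → locker 1 (new)  [load 20/22]
  8 → locker 2 (new)  [load 8/22]
  7 → locker 2  [load 15/22]
  7 → locker 2  [load 22/22]
  7 → locker 3 (new)  [load 7/22]
  7 → locker 3  [load 14/22]
  7 → locker 3  [load 21/22]
  6 → locker 4 (new)  [load 6/22]
  6 → locker 4  [load 12/22]
  3 → locker 4  [load 15/22]
  2 → locker 1  [load 22/22]
  2 → locker 4  [load 17/22]
  2 → locker 4  [load 19/22]
4 storage lockers opened.

4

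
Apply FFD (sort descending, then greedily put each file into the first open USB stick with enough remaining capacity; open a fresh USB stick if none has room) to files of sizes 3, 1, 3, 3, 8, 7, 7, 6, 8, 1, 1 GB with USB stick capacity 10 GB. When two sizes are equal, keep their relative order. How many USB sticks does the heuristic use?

Sorted descending: 8, 8, 7, 7, 6, 3, 3, 3, 1, 1, 1.
  8 → USB stick 1 (new)  [load 8/10]
  8 → USB stick 2 (new)  [load 8/10]
  7 → USB stick 3 (new)  [load 7/10]
  7 → USB stick 4 (new)  [load 7/10]
  6 → USB stick 5 (new)  [load 6/10]
  3 → USB stick 3  [load 10/10]
  3 → USB stick 4  [load 10/10]
  3 → USB stick 5  [load 9/10]
  1 → USB stick 1  [load 9/10]
  1 → USB stick 1  [load 10/10]
  1 → USB stick 2  [load 9/10]
5 USB sticks opened.

5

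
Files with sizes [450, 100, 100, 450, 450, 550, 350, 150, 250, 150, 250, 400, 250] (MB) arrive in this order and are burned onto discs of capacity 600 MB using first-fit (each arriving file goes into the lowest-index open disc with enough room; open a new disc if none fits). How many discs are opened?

8

  450 → disc 1 (new)  [load 450/600]
  100 → disc 1  [load 550/600]
  100 → disc 2 (new)  [load 100/600]
  450 → disc 2  [load 550/600]
  450 → disc 3 (new)  [load 450/600]
  550 → disc 4 (new)  [load 550/600]
  350 → disc 5 (new)  [load 350/600]
  150 → disc 3  [load 600/600]
  250 → disc 5  [load 600/600]
  150 → disc 6 (new)  [load 150/600]
  250 → disc 6  [load 400/600]
  400 → disc 7 (new)  [load 400/600]
  250 → disc 8 (new)  [load 250/600]
8 discs opened.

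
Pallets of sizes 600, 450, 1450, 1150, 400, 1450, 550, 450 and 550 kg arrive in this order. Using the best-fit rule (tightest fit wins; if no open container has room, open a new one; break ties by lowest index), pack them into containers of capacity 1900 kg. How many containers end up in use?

4

  600 → container 1 (new)  [load 600/1900]
  450 → container 1  [load 1050/1900]
  1450 → container 2 (new)  [load 1450/1900]
  1150 → container 3 (new)  [load 1150/1900]
  400 → container 2  [load 1850/1900]
  1450 → container 4 (new)  [load 1450/1900]
  550 → container 3  [load 1700/1900]
  450 → container 4  [load 1900/1900]
  550 → container 1  [load 1600/1900]
4 containers opened.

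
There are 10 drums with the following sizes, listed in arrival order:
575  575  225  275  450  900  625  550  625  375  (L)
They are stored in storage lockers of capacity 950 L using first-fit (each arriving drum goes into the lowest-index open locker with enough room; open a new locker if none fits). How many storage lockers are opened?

  575 → locker 1 (new)  [load 575/950]
  575 → locker 2 (new)  [load 575/950]
  225 → locker 1  [load 800/950]
  275 → locker 2  [load 850/950]
  450 → locker 3 (new)  [load 450/950]
  900 → locker 4 (new)  [load 900/950]
  625 → locker 5 (new)  [load 625/950]
  550 → locker 6 (new)  [load 550/950]
  625 → locker 7 (new)  [load 625/950]
  375 → locker 3  [load 825/950]
7 storage lockers opened.

7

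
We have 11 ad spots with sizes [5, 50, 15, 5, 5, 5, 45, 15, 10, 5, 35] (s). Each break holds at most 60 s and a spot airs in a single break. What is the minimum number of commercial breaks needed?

Total = 50 + 45 + 35 + 15 + 15 + 10 + 5 + 5 + 5 + 5 + 5 = 195 s.
Lower bound: ⌈195/60⌉ = 4 commercial breaks.
A packing using 4 commercial breaks:
  break 1: 50 + 10 = 60
  break 2: 45 + 15 = 60
  break 3: 35 + 15 + 5 + 5 = 60
  break 4: 5 + 5 + 5 = 15
This matches the lower bound, so 4 is optimal.

4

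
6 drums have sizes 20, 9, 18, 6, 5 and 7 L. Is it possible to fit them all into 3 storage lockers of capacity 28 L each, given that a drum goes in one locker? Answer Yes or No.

Yes

A valid assignment using 3 storage lockers:
  locker 1: 20 + 7 = 27
  locker 2: 18 + 9 = 27
  locker 3: 6 + 5 = 11
Every load is within 28 L, so 3 storage lockers suffice.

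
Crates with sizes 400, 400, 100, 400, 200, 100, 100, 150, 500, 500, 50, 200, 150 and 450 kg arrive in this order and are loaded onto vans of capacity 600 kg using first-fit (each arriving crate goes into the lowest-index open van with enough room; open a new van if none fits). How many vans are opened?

  400 → van 1 (new)  [load 400/600]
  400 → van 2 (new)  [load 400/600]
  100 → van 1  [load 500/600]
  400 → van 3 (new)  [load 400/600]
  200 → van 2  [load 600/600]
  100 → van 1  [load 600/600]
  100 → van 3  [load 500/600]
  150 → van 4 (new)  [load 150/600]
  500 → van 5 (new)  [load 500/600]
  500 → van 6 (new)  [load 500/600]
  50 → van 3  [load 550/600]
  200 → van 4  [load 350/600]
  150 → van 4  [load 500/600]
  450 → van 7 (new)  [load 450/600]
7 vans opened.

7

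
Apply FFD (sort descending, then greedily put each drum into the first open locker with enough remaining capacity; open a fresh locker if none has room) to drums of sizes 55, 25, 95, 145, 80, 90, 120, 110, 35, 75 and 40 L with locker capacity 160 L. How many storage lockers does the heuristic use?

6

Sorted descending: 145, 120, 110, 95, 90, 80, 75, 55, 40, 35, 25.
  145 → locker 1 (new)  [load 145/160]
  120 → locker 2 (new)  [load 120/160]
  110 → locker 3 (new)  [load 110/160]
  95 → locker 4 (new)  [load 95/160]
  90 → locker 5 (new)  [load 90/160]
  80 → locker 6 (new)  [load 80/160]
  75 → locker 6  [load 155/160]
  55 → locker 4  [load 150/160]
  40 → locker 2  [load 160/160]
  35 → locker 3  [load 145/160]
  25 → locker 5  [load 115/160]
6 storage lockers opened.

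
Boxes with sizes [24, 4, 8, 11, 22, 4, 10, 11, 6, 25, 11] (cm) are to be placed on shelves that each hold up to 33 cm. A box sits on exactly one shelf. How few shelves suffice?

5

Total = 25 + 24 + 22 + 11 + 11 + 11 + 10 + 8 + 6 + 4 + 4 = 136 cm.
Lower bound: ⌈136/33⌉ = 5 shelves.
A packing using 5 shelves:
  shelf 1: 25 + 8 = 33
  shelf 2: 24 + 6 = 30
  shelf 3: 22 + 11 = 33
  shelf 4: 11 + 11 + 10 = 32
  shelf 5: 4 + 4 = 8
This matches the lower bound, so 5 is optimal.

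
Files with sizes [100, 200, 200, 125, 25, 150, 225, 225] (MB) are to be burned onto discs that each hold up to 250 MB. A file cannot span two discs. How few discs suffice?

6

Total = 225 + 225 + 200 + 200 + 150 + 125 + 100 + 25 = 1250 MB.
Lower bound: ⌈1250/250⌉ = 5 discs.
A packing using 6 discs:
  disc 1: 225 + 25 = 250
  disc 2: 225 = 225
  disc 3: 200 = 200
  disc 4: 200 = 200
  disc 5: 150 + 100 = 250
  disc 6: 125 = 125
No arrangement into 5 discs stays within capacity, so 6 is optimal.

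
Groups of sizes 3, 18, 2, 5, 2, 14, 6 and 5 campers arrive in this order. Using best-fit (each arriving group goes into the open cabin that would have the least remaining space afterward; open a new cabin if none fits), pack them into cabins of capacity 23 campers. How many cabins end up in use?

  3 → cabin 1 (new)  [load 3/23]
  18 → cabin 1  [load 21/23]
  2 → cabin 1  [load 23/23]
  5 → cabin 2 (new)  [load 5/23]
  2 → cabin 2  [load 7/23]
  14 → cabin 2  [load 21/23]
  6 → cabin 3 (new)  [load 6/23]
  5 → cabin 3  [load 11/23]
3 cabins opened.

3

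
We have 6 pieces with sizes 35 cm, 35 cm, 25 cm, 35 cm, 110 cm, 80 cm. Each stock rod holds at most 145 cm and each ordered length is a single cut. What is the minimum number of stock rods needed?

Total = 110 + 80 + 35 + 35 + 35 + 25 = 320 cm.
Lower bound: ⌈320/145⌉ = 3 stock rods.
A packing using 3 stock rods:
  stock rod 1: 110 + 35 = 145
  stock rod 2: 80 + 35 + 25 = 140
  stock rod 3: 35 = 35
This matches the lower bound, so 3 is optimal.

3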